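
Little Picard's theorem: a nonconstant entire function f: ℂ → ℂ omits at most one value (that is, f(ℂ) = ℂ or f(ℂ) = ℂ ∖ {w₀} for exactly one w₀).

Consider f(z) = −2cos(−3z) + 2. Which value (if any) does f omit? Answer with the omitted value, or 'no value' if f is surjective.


Little Picard bounds the complement of f(ℂ) to at most one point.
cos is entire and surjective onto ℂ: for every w ∈ ℂ, cos(ζ) = w has a solution ζ ∈ ℂ (e.g., via the complex inverse arccos). With ζ = −3z this gives z = ζ/(-3). Then -2·cos(−3z) takes every value in -2·ℂ = ℂ, and adding 2 is a bijection of ℂ. So f is surjective and omits no value. (Note: only on the real line is cos bounded by [−1, 1].)

Omitted value: no value.


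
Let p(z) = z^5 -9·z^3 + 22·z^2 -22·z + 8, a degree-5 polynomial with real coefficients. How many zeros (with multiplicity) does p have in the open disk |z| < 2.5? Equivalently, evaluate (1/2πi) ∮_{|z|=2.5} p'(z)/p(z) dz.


The zeros of p are: (1 + 1i), (1 - 1i), 1, 1, -4.
Their magnitudes are: 1.414, 1.414, 1, 1, 4.
Zeros with |z| < R = 2.5: (1 + 1i), (1 - 1i), 1, 1.
Count = 4.
By the argument principle, (1/2πi) ∮_{|z|=R} p'(z)/p(z) dz equals exactly this count.

Number of zeros inside |z| < 2.5: 4.


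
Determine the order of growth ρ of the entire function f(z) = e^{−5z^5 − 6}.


|e^{−5z^5 − 6}| = e^{Re(-5·z^5) + -6} ≤ e^{5|z|^5 + -6} = e^{5r^5 + -6} on |z| = r, so ρ ≤ 5. Choosing z on |z|=r so that -5·z^5 is real positive (always possible by picking arg z appropriately) gives |f(z)| = e^{5r^5 + -6}, matching the bound. The additive constant -6 does not affect log log M(r) ~ 5·log r. Hence ρ = 5.
Therefore ρ = 5.

Order ρ = 5.


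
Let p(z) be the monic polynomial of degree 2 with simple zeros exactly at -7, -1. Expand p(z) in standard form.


The polynomial is p(z) = ∏_{α ∈ S} (z − α), where S = {-7, -1}.
Expanding the product yields: p(z) = z^2 + 8·z + 7.
The resulting polynomial has degree 2 and real coefficients as required.

p(z) = z^2 + 8·z + 7.


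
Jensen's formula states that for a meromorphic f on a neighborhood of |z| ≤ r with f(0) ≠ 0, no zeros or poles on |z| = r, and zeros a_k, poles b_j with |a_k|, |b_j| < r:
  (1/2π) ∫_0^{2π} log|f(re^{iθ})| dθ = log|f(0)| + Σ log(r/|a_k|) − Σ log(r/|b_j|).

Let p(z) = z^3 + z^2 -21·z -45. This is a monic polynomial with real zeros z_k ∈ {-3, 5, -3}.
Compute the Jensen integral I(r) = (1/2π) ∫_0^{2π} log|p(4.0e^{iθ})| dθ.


Zeros: -3, -3, 5; r = 4.0.
Inside |z| < r: -3, -3. Outside (|z| ≥ r): 5.
p(0) = -45, so log|p(0)| = log(45) = 3.8067.
Apply Jensen: I(r) = log|p(0)| + Σ_k log(r/|z_k|), summed over zeros inside |z| < r.
  log(r/|z_k|) for z_k = -3: log(4.0/3) = 0.2877
  log(r/|z_k|) for z_k = -3: log(4.0/3) = 0.2877
  Outside zeros (5) contribute nothing to the Jensen sum.
Sum over inside zeros: 0.5754.
I(r) = log|p(0)| + (inside sum) = 3.8067 + 0.5754 = 4.3820.
Note: since some zeros are outside |z| ≤ r, the simplified n·log(r) form does NOT apply — only the inside zeros contribute.

I(r) ≈ 4.3820.


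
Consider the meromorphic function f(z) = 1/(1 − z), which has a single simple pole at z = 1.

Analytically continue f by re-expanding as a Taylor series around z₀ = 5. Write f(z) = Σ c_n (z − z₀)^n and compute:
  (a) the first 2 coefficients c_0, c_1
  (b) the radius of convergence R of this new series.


Let w = z − z₀, so z = z₀ + w.
Then 1 − z = 1 − (z₀ + w) = (1 − z₀) − w = -4 − w.
f(z) = 1/(-4 − w) = (1/(-4)) · 1/(1 − w/(-4)) = Σ_{n≥0} w^n / (-4)^(n+1).
So c_n = 1/(-4)^(n+1):
  c_0 = 1/(-4)^1 = -1/4.
  c_1 = 1/(-4)^2 = 1/16.
The series is valid for |w/d| < 1, i.e. |z − z₀| < |d|.
Radius of convergence: R = |1 − z₀| = |-4| = 4 (distance from z₀ to the singularity z = 1).

c_0 = -1/4, c_1 = 1/16; R = 4.


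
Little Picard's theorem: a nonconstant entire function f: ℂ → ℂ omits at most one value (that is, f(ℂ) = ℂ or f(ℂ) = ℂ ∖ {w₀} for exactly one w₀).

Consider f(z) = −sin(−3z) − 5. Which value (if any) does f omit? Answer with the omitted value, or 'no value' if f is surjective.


Little Picard bounds the complement of f(ℂ) to at most one point.
sin is entire and surjective onto ℂ: for every w ∈ ℂ, sin(ζ) = w has a solution ζ ∈ ℂ (e.g., via the complex inverse arcsin). With ζ = −3z this gives z = ζ/(-3). Then -1·sin(−3z) takes every value in -1·ℂ = ℂ, and adding -5 is a bijection of ℂ. So f is surjective and omits no value. (Note: only on the real line is sin bounded by [−1, 1].)

Omitted value: no value.


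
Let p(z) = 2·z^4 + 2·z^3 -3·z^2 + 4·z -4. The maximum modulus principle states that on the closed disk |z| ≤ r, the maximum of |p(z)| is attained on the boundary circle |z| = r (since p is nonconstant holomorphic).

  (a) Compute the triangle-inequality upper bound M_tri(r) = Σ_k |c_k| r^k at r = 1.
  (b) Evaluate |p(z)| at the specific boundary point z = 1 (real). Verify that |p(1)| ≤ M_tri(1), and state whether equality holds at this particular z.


Coefficients: c_0 = -4, c_1 = 4, c_2 = -3, c_3 = 2, c_4 = 2. Radius r = 1.
Part (a). Triangle bound: M_tri(r) = Σ_k |c_k| r^k
  = |-4|·1^0 + |4|·1^1 + |-3|·1^2 + |2|·1^3 + |2|·1^4
  = 4 + 4 + 3 + 2 + 2 = 15.
This bounds M(r) := max_{|z|=r} |p(z)| from above; equality holds iff all terms c_k z^k can be made to align in phase at a single z on |z|=r.
Part (b). At z = 1 (real, on the circle |z| = r):
  p(1) = (-4)·1^0 + (4)·1^1 + (-3)·1^2 + (2)·1^3 + (2)·1^4 = 1.
  |p(1)| = 1.
Check: |p(1)| = 1 ≤ 15 = M_tri(1). ✓ Equality does not hold at z = 1 (the coefficients have mixed signs, so the terms do not all align in phase there).

M_tri(1) = 15; |p(1)| = 1; equality at z=1: no.


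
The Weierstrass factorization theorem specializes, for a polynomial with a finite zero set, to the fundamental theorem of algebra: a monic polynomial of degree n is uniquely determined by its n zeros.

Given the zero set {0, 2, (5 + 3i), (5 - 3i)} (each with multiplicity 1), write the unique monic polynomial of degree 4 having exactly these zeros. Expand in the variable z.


The polynomial is p(z) = ∏_{α ∈ S} (z − α), where S = {0, 2, (5 + 3i), (5 - 3i)}.
Expanding the product yields: p(z) = z^4 -12·z^3 + 54·z^2 -68·z.
Note conjugate pairs combine to real quadratics: (z − (5+3i))(z − (5−3i)) = z² − 10z + 34.
The resulting polynomial has degree 4 and real coefficients as required.

p(z) = z^4 -12·z^3 + 54·z^2 -68·z.


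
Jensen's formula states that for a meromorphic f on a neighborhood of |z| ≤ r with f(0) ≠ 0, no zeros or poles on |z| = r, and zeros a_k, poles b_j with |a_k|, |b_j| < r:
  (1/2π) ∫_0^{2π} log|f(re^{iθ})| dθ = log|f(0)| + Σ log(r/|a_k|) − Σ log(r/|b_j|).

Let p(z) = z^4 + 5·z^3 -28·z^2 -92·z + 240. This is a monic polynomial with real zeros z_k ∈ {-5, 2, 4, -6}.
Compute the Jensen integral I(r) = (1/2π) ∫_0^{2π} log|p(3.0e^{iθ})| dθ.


Zeros: -6, -5, 2, 4; r = 3.0.
Inside |z| < r: 2. Outside (|z| ≥ r): -6, -5, 4.
p(0) = 240, so log|p(0)| = log(240) = 5.4806.
Apply Jensen: I(r) = log|p(0)| + Σ_k log(r/|z_k|), summed over zeros inside |z| < r.
  log(r/|z_k|) for z_k = 2: log(3.0/2) = 0.4055
  Outside zeros (-6, -5, 4) contribute nothing to the Jensen sum.
Sum over inside zeros: 0.4055.
I(r) = log|p(0)| + (inside sum) = 5.4806 + 0.4055 = 5.8861.
Note: since some zeros are outside |z| ≤ r, the simplified n·log(r) form does NOT apply — only the inside zeros contribute.

I(r) ≈ 5.8861.


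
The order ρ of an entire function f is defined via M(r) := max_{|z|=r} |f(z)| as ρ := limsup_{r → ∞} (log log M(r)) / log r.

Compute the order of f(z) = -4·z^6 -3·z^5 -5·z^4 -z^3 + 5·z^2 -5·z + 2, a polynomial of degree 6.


|f(z)| ≤ Σ|c_k|·r^k = O(r^6) as r → ∞. Polynomial growth is O(e^{r^ε}) for every ε > 0 (since r^6/e^{r^ε} → 0), so ρ ≤ ε for all ε > 0, i.e. ρ = 0. Every nonconstant polynomial has order 0.
Therefore ρ = 0.

Order ρ = 0.


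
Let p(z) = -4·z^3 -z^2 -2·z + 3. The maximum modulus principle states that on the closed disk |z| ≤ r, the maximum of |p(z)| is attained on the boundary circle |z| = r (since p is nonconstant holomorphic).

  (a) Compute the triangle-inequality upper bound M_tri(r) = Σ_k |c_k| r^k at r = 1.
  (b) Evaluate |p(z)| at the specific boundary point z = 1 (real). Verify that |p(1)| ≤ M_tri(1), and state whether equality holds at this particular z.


Coefficients: c_0 = 3, c_1 = -2, c_2 = -1, c_3 = -4. Radius r = 1.
Part (a). Triangle bound: M_tri(r) = Σ_k |c_k| r^k
  = |3|·1^0 + |-2|·1^1 + |-1|·1^2 + |-4|·1^3
  = 3 + 2 + 1 + 4 = 10.
This bounds M(r) := max_{|z|=r} |p(z)| from above; equality holds iff all terms c_k z^k can be made to align in phase at a single z on |z|=r.
Part (b). At z = 1 (real, on the circle |z| = r):
  p(1) = (3)·1^0 + (-2)·1^1 + (-1)·1^2 + (-4)·1^3 = -4.
  |p(1)| = 4.
Check: |p(1)| = 4 ≤ 10 = M_tri(1). ✓ Equality does not hold at z = 1 (the coefficients have mixed signs, so the terms do not all align in phase there).

M_tri(1) = 10; |p(1)| = 4; equality at z=1: no.


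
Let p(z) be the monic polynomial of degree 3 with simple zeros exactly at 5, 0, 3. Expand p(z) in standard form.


The polynomial is p(z) = ∏_{α ∈ S} (z − α), where S = {5, 0, 3}.
Expanding the product yields: p(z) = z^3 -8·z^2 + 15·z.
The resulting polynomial has degree 3 and real coefficients as required.

p(z) = z^3 -8·z^2 + 15·z.


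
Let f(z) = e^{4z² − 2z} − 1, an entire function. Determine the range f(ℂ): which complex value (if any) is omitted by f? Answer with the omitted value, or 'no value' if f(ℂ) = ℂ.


Little Picard bounds the complement of f(ℂ) to at most one point.
The exponent g(z) = 4z² − 2z is a nonconstant polynomial, hence surjective onto ℂ. So e^{g(z)} takes every value in {e^w : w ∈ ℂ} = ℂ ∖ {0}. Adding -1 shifts the range to ℂ ∖ {-1}. f omits exactly -1.

Omitted value: -1.


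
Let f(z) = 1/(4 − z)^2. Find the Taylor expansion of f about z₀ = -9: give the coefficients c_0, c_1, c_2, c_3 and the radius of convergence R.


Let w = z − z₀, so z = z₀ + w.
Then 4 − z = 4 − (z₀ + w) = (4 − z₀) − w = 13 − w.
f(z) = 1/(13 − w)^2 = (1/(13)^2) · (1 − w/(13))^{−2}.
By the binomial series (1−u)^{−2} = Σ_{n≥0} C(n+1, 1) u^n for |u|<1, with u = w/(13):
  c_n = C(n+1, 1) / (13)^(n+2).
  c_0 = 1/(13)^2 = 1/169.
  c_1 = 2/(13)^3 = 2/2197.
  c_2 = 3/(13)^4 = 3/28561.
  c_3 = 4/(13)^5 = 4/371293.
The series is valid for |w/d| < 1, i.e. |z − z₀| < |d|.
Radius of convergence: R = |4 − z₀| = |13| = 13 (distance from z₀ to the singularity z = 4).

c_0 = 1/169, c_1 = 2/2197, c_2 = 3/28561, c_3 = 4/371293; R = 13.


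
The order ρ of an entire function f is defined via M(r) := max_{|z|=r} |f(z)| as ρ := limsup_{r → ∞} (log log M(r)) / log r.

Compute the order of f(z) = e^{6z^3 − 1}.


|e^{6z^3 − 1}| = e^{Re(6·z^3) + -1} ≤ e^{6|z|^3 + -1} = e^{6r^3 + -1} on |z| = r, so ρ ≤ 3. Choosing z on |z|=r so that 6·z^3 is real positive (always possible by picking arg z appropriately) gives |f(z)| = e^{6r^3 + -1}, matching the bound. The additive constant -1 does not affect log log M(r) ~ 3·log r. Hence ρ = 3.
Therefore ρ = 3.

Order ρ = 3.


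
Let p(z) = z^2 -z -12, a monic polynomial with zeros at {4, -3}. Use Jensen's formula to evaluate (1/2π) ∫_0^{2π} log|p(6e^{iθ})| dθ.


Zeros: -3, 4; r = 6.
Inside |z| < r: -3, 4. Outside (|z| ≥ r): ∅.
p(0) = -12, so log|p(0)| = log(12) = 2.4849.
Apply Jensen: I(r) = log|p(0)| + Σ_k log(r/|z_k|), summed over zeros inside |z| < r.
  log(r/|z_k|) for z_k = 4: log(6/4) = 0.4055
  log(r/|z_k|) for z_k = -3: log(6/3) = 0.6931
Sum over inside zeros: 1.0986.
I(r) = log|p(0)| + (inside sum) = 2.4849 + 1.0986 = 3.5835.
Closed form (all zeros inside, monic): I(r) = n·log(r) = 2·log(6) = 3.5835. ✓

I(r) ≈ 3.5835.


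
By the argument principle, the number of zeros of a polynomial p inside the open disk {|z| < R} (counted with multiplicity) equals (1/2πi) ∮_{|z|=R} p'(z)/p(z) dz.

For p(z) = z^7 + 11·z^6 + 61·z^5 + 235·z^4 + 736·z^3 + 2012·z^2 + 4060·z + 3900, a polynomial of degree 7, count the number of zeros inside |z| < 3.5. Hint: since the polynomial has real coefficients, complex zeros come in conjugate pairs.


The zeros of p are: (-2 + 3i), (-2 - 3i), -3, (1 + 3i), (1 - 3i), (-3 + 1i), (-3 - 1i).
Their magnitudes are: 3.606, 3.606, 3, 3.162, 3.162, 3.162, 3.162.
Zeros with |z| < R = 3.5: -3, (1 + 3i), (1 - 3i), (-3 + 1i), (-3 - 1i).
Count = 5.
By the argument principle, (1/2πi) ∮_{|z|=R} p'(z)/p(z) dz equals exactly this count.

Number of zeros inside |z| < 3.5: 5.


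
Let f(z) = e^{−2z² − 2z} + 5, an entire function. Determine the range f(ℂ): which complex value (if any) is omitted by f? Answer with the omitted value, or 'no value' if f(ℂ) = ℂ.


Little Picard bounds the complement of f(ℂ) to at most one point.
The exponent g(z) = −2z² − 2z is a nonconstant polynomial, hence surjective onto ℂ. So e^{g(z)} takes every value in {e^w : w ∈ ℂ} = ℂ ∖ {0}. Adding 5 shifts the range to ℂ ∖ {5}. f omits exactly 5.

Omitted value: 5.


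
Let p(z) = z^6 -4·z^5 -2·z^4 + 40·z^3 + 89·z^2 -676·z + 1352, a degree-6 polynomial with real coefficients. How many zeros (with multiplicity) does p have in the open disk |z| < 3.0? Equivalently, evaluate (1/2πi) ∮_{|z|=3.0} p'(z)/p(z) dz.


The zeros of p are: (-3 + 2i), (-3 - 2i), (2 + 2i), (2 - 2i), (3 + 2i), (3 - 2i).
Their magnitudes are: 3.606, 3.606, 2.828, 2.828, 3.606, 3.606.
Zeros with |z| < R = 3.0: (2 + 2i), (2 - 2i).
Count = 2.
By the argument principle, (1/2πi) ∮_{|z|=R} p'(z)/p(z) dz equals exactly this count.

Number of zeros inside |z| < 3.0: 2.


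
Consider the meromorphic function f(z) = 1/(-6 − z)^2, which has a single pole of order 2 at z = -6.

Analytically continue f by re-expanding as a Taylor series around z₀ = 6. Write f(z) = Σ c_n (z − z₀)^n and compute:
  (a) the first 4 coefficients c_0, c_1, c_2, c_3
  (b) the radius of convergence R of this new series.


Let w = z − z₀, so z = z₀ + w.
Then -6 − z = -6 − (z₀ + w) = (-6 − z₀) − w = -12 − w.
f(z) = 1/(-12 − w)^2 = (1/(-12)^2) · (1 − w/(-12))^{−2}.
By the binomial series (1−u)^{−2} = Σ_{n≥0} C(n+1, 1) u^n for |u|<1, with u = w/(-12):
  c_n = C(n+1, 1) / (-12)^(n+2).
  c_0 = 1/(-12)^2 = 1/144.
  c_1 = 2/(-12)^3 = -1/864.
  c_2 = 3/(-12)^4 = 1/6912.
  c_3 = 4/(-12)^5 = -1/62208.
The series is valid for |w/d| < 1, i.e. |z − z₀| < |d|.
Radius of convergence: R = |-6 − z₀| = |-12| = 12 (distance from z₀ to the singularity z = -6).

c_0 = 1/144, c_1 = -1/864, c_2 = 1/6912, c_3 = -1/62208; R = 12.


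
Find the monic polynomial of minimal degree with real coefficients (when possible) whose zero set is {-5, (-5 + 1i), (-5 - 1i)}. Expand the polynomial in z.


The polynomial is p(z) = ∏_{α ∈ S} (z − α), where S = {-5, (-5 + 1i), (-5 - 1i)}.
Expanding the product yields: p(z) = z^3 + 15·z^2 + 76·z + 130.
Note conjugate pairs combine to real quadratics: (z − (-5+1i))(z − (-5−1i)) = z² + 10z + 26.
The resulting polynomial has degree 3 and real coefficients as required.

p(z) = z^3 + 15·z^2 + 76·z + 130.


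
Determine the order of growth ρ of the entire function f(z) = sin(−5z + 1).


sin(w) is a linear combination of e^{iw} and e^{−iw} (or e^w, e^{−w} in the hyperbolic case), so |sin(w)| ≤ e^{|w|}. With w = −5z + 1, |w| ≤ 5|z| + 1 = 5r + 1 on |z| = r, giving M(r) ≤ e^{5r + 1}, so ρ ≤ 1. On a suitable ray (z = it for sin/cos; z = t for sinh/cosh, t real → ∞), |sin(−5z + 1)| grows like e^{5|t|}/2, so ρ ≥ 1. Hence ρ = 1.
Therefore ρ = 1.

Order ρ = 1.


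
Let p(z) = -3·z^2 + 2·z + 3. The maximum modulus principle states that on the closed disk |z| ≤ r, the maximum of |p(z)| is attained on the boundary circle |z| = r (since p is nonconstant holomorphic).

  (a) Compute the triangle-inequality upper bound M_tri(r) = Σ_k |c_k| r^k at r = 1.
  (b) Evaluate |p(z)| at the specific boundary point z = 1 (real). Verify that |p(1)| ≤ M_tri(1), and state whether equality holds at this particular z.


Coefficients: c_0 = 3, c_1 = 2, c_2 = -3. Radius r = 1.
Part (a). Triangle bound: M_tri(r) = Σ_k |c_k| r^k
  = |3|·1^0 + |2|·1^1 + |-3|·1^2
  = 3 + 2 + 3 = 8.
This bounds M(r) := max_{|z|=r} |p(z)| from above; equality holds iff all terms c_k z^k can be made to align in phase at a single z on |z|=r.
Part (b). At z = 1 (real, on the circle |z| = r):
  p(1) = (3)·1^0 + (2)·1^1 + (-3)·1^2 = 2.
  |p(1)| = 2.
Check: |p(1)| = 2 ≤ 8 = M_tri(1). ✓ Equality does not hold at z = 1 (the coefficients have mixed signs, so the terms do not all align in phase there).

M_tri(1) = 8; |p(1)| = 2; equality at z=1: no.


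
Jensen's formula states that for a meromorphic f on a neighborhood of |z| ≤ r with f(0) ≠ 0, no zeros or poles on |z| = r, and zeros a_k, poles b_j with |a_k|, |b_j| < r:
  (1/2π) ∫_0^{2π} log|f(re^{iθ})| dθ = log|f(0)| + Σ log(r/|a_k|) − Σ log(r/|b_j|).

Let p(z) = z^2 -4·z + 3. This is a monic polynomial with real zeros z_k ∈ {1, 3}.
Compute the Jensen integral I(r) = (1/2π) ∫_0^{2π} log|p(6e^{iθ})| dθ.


Zeros: 1, 3; r = 6.
Inside |z| < r: 1, 3. Outside (|z| ≥ r): ∅.
p(0) = 3, so log|p(0)| = log(3) = 1.0986.
Apply Jensen: I(r) = log|p(0)| + Σ_k log(r/|z_k|), summed over zeros inside |z| < r.
  log(r/|z_k|) for z_k = 1: log(6/1) = 1.7918
  log(r/|z_k|) for z_k = 3: log(6/3) = 0.6931
Sum over inside zeros: 2.4849.
I(r) = log|p(0)| + (inside sum) = 1.0986 + 2.4849 = 3.5835.
Closed form (all zeros inside, monic): I(r) = n·log(r) = 2·log(6) = 3.5835. ✓

I(r) ≈ 3.5835.


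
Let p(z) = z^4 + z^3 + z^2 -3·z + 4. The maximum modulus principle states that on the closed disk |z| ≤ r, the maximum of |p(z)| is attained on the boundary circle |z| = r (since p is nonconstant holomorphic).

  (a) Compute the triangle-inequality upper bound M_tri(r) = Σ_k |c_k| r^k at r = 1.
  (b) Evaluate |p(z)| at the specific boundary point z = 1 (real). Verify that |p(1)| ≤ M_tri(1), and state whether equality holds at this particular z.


Coefficients: c_0 = 4, c_1 = -3, c_2 = 1, c_3 = 1, c_4 = 1. Radius r = 1.
Part (a). Triangle bound: M_tri(r) = Σ_k |c_k| r^k
  = |4|·1^0 + |-3|·1^1 + |1|·1^2 + |1|·1^3 + |1|·1^4
  = 4 + 3 + 1 + 1 + 1 = 10.
This bounds M(r) := max_{|z|=r} |p(z)| from above; equality holds iff all terms c_k z^k can be made to align in phase at a single z on |z|=r.
Part (b). At z = 1 (real, on the circle |z| = r):
  p(1) = (4)·1^0 + (-3)·1^1 + (1)·1^2 + (1)·1^3 + (1)·1^4 = 4.
  |p(1)| = 4.
Check: |p(1)| = 4 ≤ 10 = M_tri(1). ✓ Equality does not hold at z = 1 (the coefficients have mixed signs, so the terms do not all align in phase there).

M_tri(1) = 10; |p(1)| = 4; equality at z=1: no.


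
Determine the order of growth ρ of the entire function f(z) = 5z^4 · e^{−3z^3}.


M(r) = max_{|z|=r} |5|·|z|^4·|e^{−3z^3}| = 5·r^4 · e^{3r^3} (the factors attain their maxima compatibly on |z|=r). Then log M(r) = log 5 + 4·log r + 3r^3, dominated by the last term, so log log M(r) ~ 3·log r. The polynomial factor 5z^4 contributes only a log r term and does not affect the order. ρ = 3.
Therefore ρ = 3.

Order ρ = 3.


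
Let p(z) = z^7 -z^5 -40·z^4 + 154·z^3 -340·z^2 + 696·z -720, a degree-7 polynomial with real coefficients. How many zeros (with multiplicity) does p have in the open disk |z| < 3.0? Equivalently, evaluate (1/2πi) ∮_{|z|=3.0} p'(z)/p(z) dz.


The zeros of p are: 2, (0 + 2i), (0 - 2i), (2 + 1i), (2 - 1i), (-3 + 3i), (-3 - 3i).
Their magnitudes are: 2, 2, 2, 2.236, 2.236, 4.243, 4.243.
Zeros with |z| < R = 3.0: 2, (0 + 2i), (0 - 2i), (2 + 1i), (2 - 1i).
Count = 5.
By the argument principle, (1/2πi) ∮_{|z|=R} p'(z)/p(z) dz equals exactly this count.

Number of zeros inside |z| < 3.0: 5.


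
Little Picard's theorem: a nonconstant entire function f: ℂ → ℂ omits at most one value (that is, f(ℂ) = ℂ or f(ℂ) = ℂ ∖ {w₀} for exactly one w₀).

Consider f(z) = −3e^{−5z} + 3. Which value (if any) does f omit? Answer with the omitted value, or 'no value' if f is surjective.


Little Picard bounds the complement of f(ℂ) to at most one point.
e^{−5z} is never zero on ℂ, so -3·e^{−5z} takes every value in ℂ ∖ {0}. Adding 3 shifts the range to ℂ ∖ {3}. Thus f omits exactly the value 3.

Omitted value: 3.


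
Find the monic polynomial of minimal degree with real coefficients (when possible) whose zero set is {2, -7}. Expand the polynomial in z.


The polynomial is p(z) = ∏_{α ∈ S} (z − α), where S = {2, -7}.
Expanding the product yields: p(z) = z^2 + 5·z -14.
The resulting polynomial has degree 2 and real coefficients as required.

p(z) = z^2 + 5·z -14.


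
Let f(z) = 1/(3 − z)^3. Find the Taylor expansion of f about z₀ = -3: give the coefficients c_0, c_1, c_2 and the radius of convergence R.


Let w = z − z₀, so z = z₀ + w.
Then 3 − z = 3 − (z₀ + w) = (3 − z₀) − w = 6 − w.
f(z) = 1/(6 − w)^3 = (1/(6)^3) · (1 − w/(6))^{−3}.
By the binomial series (1−u)^{−3} = Σ_{n≥0} C(n+2, 2) u^n for |u|<1, with u = w/(6):
  c_n = C(n+2, 2) / (6)^(n+3).
  c_0 = 1/(6)^3 = 1/216.
  c_1 = 3/(6)^4 = 1/432.
  c_2 = 6/(6)^5 = 1/1296.
The series is valid for |w/d| < 1, i.e. |z − z₀| < |d|.
Radius of convergence: R = |3 − z₀| = |6| = 6 (distance from z₀ to the singularity z = 3).

c_0 = 1/216, c_1 = 1/432, c_2 = 1/1296; R = 6.


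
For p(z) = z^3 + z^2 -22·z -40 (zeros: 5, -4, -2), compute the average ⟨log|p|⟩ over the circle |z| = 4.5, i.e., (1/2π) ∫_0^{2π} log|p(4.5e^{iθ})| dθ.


Zeros: -4, -2, 5; r = 4.5.
Inside |z| < r: -4, -2. Outside (|z| ≥ r): 5.
p(0) = -40, so log|p(0)| = log(40) = 3.6889.
Apply Jensen: I(r) = log|p(0)| + Σ_k log(r/|z_k|), summed over zeros inside |z| < r.
  log(r/|z_k|) for z_k = -4: log(4.5/4) = 0.1178
  log(r/|z_k|) for z_k = -2: log(4.5/2) = 0.8109
  Outside zeros (5) contribute nothing to the Jensen sum.
Sum over inside zeros: 0.9287.
I(r) = log|p(0)| + (inside sum) = 3.6889 + 0.9287 = 4.6176.
Note: since some zeros are outside |z| ≤ r, the simplified n·log(r) form does NOT apply — only the inside zeros contribute.

I(r) ≈ 4.6176.


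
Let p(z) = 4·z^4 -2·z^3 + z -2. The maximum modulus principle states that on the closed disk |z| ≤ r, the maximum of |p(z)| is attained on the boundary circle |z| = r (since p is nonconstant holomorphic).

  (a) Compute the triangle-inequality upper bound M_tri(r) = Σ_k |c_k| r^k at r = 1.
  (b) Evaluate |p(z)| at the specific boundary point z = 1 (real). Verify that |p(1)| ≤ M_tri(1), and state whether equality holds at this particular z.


Coefficients: c_0 = -2, c_1 = 1, c_2 = 0, c_3 = -2, c_4 = 4. Radius r = 1.
Part (a). Triangle bound: M_tri(r) = Σ_k |c_k| r^k
  = |-2|·1^0 + |1|·1^1 + |0|·1^2 + |-2|·1^3 + |4|·1^4
  = 2 + 1 + 0 + 2 + 4 = 9.
This bounds M(r) := max_{|z|=r} |p(z)| from above; equality holds iff all terms c_k z^k can be made to align in phase at a single z on |z|=r.
Part (b). At z = 1 (real, on the circle |z| = r):
  p(1) = (-2)·1^0 + (1)·1^1 + (0)·1^2 + (-2)·1^3 + (4)·1^4 = 1.
  |p(1)| = 1.
Check: |p(1)| = 1 ≤ 9 = M_tri(1). ✓ Equality does not hold at z = 1 (the coefficients have mixed signs, so the terms do not all align in phase there).

M_tri(1) = 9; |p(1)| = 1; equality at z=1: no.


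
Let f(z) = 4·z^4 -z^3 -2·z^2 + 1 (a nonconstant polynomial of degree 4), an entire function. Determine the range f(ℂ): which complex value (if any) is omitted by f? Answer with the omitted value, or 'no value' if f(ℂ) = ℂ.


Little Picard bounds the complement of f(ℂ) to at most one point.
For every w ∈ ℂ, the equation p(z) − w = 0 is a nonconstant polynomial in z and hence has at least one root by the fundamental theorem of algebra. So p is surjective onto ℂ, omitting no value.

Omitted value: no value.


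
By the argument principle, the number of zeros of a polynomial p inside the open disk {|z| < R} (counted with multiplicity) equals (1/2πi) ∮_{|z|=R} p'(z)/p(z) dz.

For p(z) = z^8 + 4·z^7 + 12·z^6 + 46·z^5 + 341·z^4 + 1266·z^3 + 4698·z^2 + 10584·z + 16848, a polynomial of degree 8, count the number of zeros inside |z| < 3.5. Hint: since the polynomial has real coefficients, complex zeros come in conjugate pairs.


The zeros of p are: (-3 + 2i), (-3 - 2i), (-2 + 2i), (-2 - 2i), (0 + 3i), (0 - 3i), (3 + 3i), (3 - 3i).
Their magnitudes are: 3.606, 3.606, 2.828, 2.828, 3, 3, 4.243, 4.243.
Zeros with |z| < R = 3.5: (-2 + 2i), (-2 - 2i), (0 + 3i), (0 - 3i).
Count = 4.
By the argument principle, (1/2πi) ∮_{|z|=R} p'(z)/p(z) dz equals exactly this count.

Number of zeros inside |z| < 3.5: 4.


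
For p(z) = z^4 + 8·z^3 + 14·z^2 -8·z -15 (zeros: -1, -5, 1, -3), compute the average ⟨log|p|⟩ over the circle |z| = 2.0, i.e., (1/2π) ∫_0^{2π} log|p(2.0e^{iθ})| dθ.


Zeros: -5, -3, -1, 1; r = 2.0.
Inside |z| < r: -1, 1. Outside (|z| ≥ r): -5, -3.
p(0) = -15, so log|p(0)| = log(15) = 2.7081.
Apply Jensen: I(r) = log|p(0)| + Σ_k log(r/|z_k|), summed over zeros inside |z| < r.
  log(r/|z_k|) for z_k = -1: log(2.0/1) = 0.6931
  log(r/|z_k|) for z_k = 1: log(2.0/1) = 0.6931
  Outside zeros (-5, -3) contribute nothing to the Jensen sum.
Sum over inside zeros: 1.3863.
I(r) = log|p(0)| + (inside sum) = 2.7081 + 1.3863 = 4.0943.
Note: since some zeros are outside |z| ≤ r, the simplified n·log(r) form does NOT apply — only the inside zeros contribute.

I(r) ≈ 4.0943.


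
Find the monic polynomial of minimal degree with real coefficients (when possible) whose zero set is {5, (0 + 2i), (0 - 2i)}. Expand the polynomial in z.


The polynomial is p(z) = ∏_{α ∈ S} (z − α), where S = {5, (0 + 2i), (0 - 2i)}.
Expanding the product yields: p(z) = z^3 -5·z^2 + 4·z -20.
Note conjugate pairs combine to real quadratics: (z − (0+2i))(z − (0−2i)) = z² + 4.
The resulting polynomial has degree 3 and real coefficients as required.

p(z) = z^3 -5·z^2 + 4·z -20.


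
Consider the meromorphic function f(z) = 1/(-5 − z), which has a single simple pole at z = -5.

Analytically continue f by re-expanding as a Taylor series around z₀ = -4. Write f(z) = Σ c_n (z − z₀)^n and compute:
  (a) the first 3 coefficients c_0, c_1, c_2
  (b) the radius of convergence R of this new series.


Let w = z − z₀, so z = z₀ + w.
Then -5 − z = -5 − (z₀ + w) = (-5 − z₀) − w = -1 − w.
f(z) = 1/(-1 − w) = (1/(-1)) · 1/(1 − w/(-1)) = Σ_{n≥0} w^n / (-1)^(n+1).
So c_n = 1/(-1)^(n+1):
  c_0 = 1/(-1)^1 = -1.
  c_1 = 1/(-1)^2 = 1.
  c_2 = 1/(-1)^3 = -1.
The series is valid for |w/d| < 1, i.e. |z − z₀| < |d|.
Radius of convergence: R = |-5 − z₀| = |-1| = 1 (distance from z₀ to the singularity z = -5).

c_0 = -1, c_1 = 1, c_2 = -1; R = 1.


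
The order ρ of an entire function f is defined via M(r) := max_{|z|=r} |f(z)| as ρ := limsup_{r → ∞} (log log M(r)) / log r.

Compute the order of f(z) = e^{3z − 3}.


|e^{3z − 3}| = e^{Re(3·z) + -3} ≤ e^{3|z|^1 + -3} = e^{3r^1 + -3} on |z| = r, so ρ ≤ 1. Choosing z on |z|=r so that 3·z is real positive (always possible by picking arg z appropriately) gives |f(z)| = e^{3r^1 + -3}, matching the bound. The additive constant -3 does not affect log log M(r) ~ 1·log r. Hence ρ = 1.
Therefore ρ = 1.

Order ρ = 1.


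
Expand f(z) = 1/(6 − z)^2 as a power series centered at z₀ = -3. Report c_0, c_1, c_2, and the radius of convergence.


Let w = z − z₀, so z = z₀ + w.
Then 6 − z = 6 − (z₀ + w) = (6 − z₀) − w = 9 − w.
f(z) = 1/(9 − w)^2 = (1/(9)^2) · (1 − w/(9))^{−2}.
By the binomial series (1−u)^{−2} = Σ_{n≥0} C(n+1, 1) u^n for |u|<1, with u = w/(9):
  c_n = C(n+1, 1) / (9)^(n+2).
  c_0 = 1/(9)^2 = 1/81.
  c_1 = 2/(9)^3 = 2/729.
  c_2 = 3/(9)^4 = 1/2187.
The series is valid for |w/d| < 1, i.e. |z − z₀| < |d|.
Radius of convergence: R = |6 − z₀| = |9| = 9 (distance from z₀ to the singularity z = 6).

c_0 = 1/81, c_1 = 2/729, c_2 = 1/2187; R = 9.


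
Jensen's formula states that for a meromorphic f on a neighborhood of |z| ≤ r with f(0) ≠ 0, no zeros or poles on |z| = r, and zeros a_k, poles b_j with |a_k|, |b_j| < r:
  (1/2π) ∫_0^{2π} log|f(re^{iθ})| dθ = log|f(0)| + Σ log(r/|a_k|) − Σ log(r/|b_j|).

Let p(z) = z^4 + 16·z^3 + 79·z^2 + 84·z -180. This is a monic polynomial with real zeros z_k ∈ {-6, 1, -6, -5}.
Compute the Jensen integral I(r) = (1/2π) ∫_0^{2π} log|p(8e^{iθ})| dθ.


Zeros: -6, -6, -5, 1; r = 8.
Inside |z| < r: -6, -6, -5, 1. Outside (|z| ≥ r): ∅.
p(0) = -180, so log|p(0)| = log(180) = 5.1930.
Apply Jensen: I(r) = log|p(0)| + Σ_k log(r/|z_k|), summed over zeros inside |z| < r.
  log(r/|z_k|) for z_k = -6: log(8/6) = 0.2877
  log(r/|z_k|) for z_k = 1: log(8/1) = 2.0794
  log(r/|z_k|) for z_k = -6: log(8/6) = 0.2877
  log(r/|z_k|) for z_k = -5: log(8/5) = 0.4700
Sum over inside zeros: 3.1248.
I(r) = log|p(0)| + (inside sum) = 5.1930 + 3.1248 = 8.3178.
Closed form (all zeros inside, monic): I(r) = n·log(r) = 4·log(8) = 8.3178. ✓

I(r) ≈ 8.3178.


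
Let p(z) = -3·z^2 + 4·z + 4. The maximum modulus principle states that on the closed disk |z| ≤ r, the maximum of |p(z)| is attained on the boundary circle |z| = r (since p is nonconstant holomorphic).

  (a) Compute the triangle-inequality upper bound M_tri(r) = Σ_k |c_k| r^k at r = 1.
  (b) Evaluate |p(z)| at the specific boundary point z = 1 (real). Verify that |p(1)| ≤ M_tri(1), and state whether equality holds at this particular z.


Coefficients: c_0 = 4, c_1 = 4, c_2 = -3. Radius r = 1.
Part (a). Triangle bound: M_tri(r) = Σ_k |c_k| r^k
  = |4|·1^0 + |4|·1^1 + |-3|·1^2
  = 4 + 4 + 3 = 11.
This bounds M(r) := max_{|z|=r} |p(z)| from above; equality holds iff all terms c_k z^k can be made to align in phase at a single z on |z|=r.
Part (b). At z = 1 (real, on the circle |z| = r):
  p(1) = (4)·1^0 + (4)·1^1 + (-3)·1^2 = 5.
  |p(1)| = 5.
Check: |p(1)| = 5 ≤ 11 = M_tri(1). ✓ Equality does not hold at z = 1 (the coefficients have mixed signs, so the terms do not all align in phase there).

M_tri(1) = 11; |p(1)| = 5; equality at z=1: no.


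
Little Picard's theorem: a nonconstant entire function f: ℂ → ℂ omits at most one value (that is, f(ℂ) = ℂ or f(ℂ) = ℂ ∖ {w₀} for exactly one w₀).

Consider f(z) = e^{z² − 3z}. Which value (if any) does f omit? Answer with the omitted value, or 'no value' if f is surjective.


Little Picard bounds the complement of f(ℂ) to at most one point.
The exponent g(z) = z² − 3z is a nonconstant polynomial, hence surjective onto ℂ. So e^{g(z)} takes every value in {e^w : w ∈ ℂ} = ℂ ∖ {0}. Adding 0 shifts the range to ℂ ∖ {0}. f omits exactly 0.

Omitted value: 0.


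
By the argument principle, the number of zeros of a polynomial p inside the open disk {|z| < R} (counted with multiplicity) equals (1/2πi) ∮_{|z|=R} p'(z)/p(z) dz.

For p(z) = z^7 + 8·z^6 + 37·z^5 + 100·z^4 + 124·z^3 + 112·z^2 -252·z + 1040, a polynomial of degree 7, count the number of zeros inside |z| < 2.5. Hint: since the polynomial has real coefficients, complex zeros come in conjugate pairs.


The zeros of p are: (1 + 1i), (1 - 1i), (-2 + 3i), (-2 - 3i), -4, (-1 + 3i), (-1 - 3i).
Their magnitudes are: 1.414, 1.414, 3.606, 3.606, 4, 3.162, 3.162.
Zeros with |z| < R = 2.5: (1 + 1i), (1 - 1i).
Count = 2.
By the argument principle, (1/2πi) ∮_{|z|=R} p'(z)/p(z) dz equals exactly this count.

Number of zeros inside |z| < 2.5: 2.


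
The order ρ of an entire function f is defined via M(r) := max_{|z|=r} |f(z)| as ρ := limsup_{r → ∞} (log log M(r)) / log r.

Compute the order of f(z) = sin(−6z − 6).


sin(w) is a linear combination of e^{iw} and e^{−iw} (or e^w, e^{−w} in the hyperbolic case), so |sin(w)| ≤ e^{|w|}. With w = −6z − 6, |w| ≤ 6|z| + 6 = 6r + 6 on |z| = r, giving M(r) ≤ e^{6r + 6}, so ρ ≤ 1. On a suitable ray (z = it for sin/cos; z = t for sinh/cosh, t real → ∞), |sin(−6z − 6)| grows like e^{6|t|}/2, so ρ ≥ 1. Hence ρ = 1.
Therefore ρ = 1.

Order ρ = 1.


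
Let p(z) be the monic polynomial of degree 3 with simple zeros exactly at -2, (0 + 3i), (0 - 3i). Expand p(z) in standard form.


The polynomial is p(z) = ∏_{α ∈ S} (z − α), where S = {-2, (0 + 3i), (0 - 3i)}.
Expanding the product yields: p(z) = z^3 + 2·z^2 + 9·z + 18.
Note conjugate pairs combine to real quadratics: (z − (0+3i))(z − (0−3i)) = z² + 9.
The resulting polynomial has degree 3 and real coefficients as required.

p(z) = z^3 + 2·z^2 + 9·z + 18.


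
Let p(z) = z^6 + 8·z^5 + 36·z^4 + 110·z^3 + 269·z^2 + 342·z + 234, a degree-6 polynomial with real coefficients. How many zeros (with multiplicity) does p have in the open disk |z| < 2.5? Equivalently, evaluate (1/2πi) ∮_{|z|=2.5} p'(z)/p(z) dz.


The zeros of p are: (-3 + 2i), (-3 - 2i), (0 + 3i), (0 - 3i), (-1 + 1i), (-1 - 1i).
Their magnitudes are: 3.606, 3.606, 3, 3, 1.414, 1.414.
Zeros with |z| < R = 2.5: (-1 + 1i), (-1 - 1i).
Count = 2.
By the argument principle, (1/2πi) ∮_{|z|=R} p'(z)/p(z) dz equals exactly this count.

Number of zeros inside |z| < 2.5: 2.


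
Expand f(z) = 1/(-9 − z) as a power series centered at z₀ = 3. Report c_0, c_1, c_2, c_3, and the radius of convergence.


Let w = z − z₀, so z = z₀ + w.
Then -9 − z = -9 − (z₀ + w) = (-9 − z₀) − w = -12 − w.
f(z) = 1/(-12 − w) = (1/(-12)) · 1/(1 − w/(-12)) = Σ_{n≥0} w^n / (-12)^(n+1).
So c_n = 1/(-12)^(n+1):
  c_0 = 1/(-12)^1 = -1/12.
  c_1 = 1/(-12)^2 = 1/144.
  c_2 = 1/(-12)^3 = -1/1728.
  c_3 = 1/(-12)^4 = 1/20736.
The series is valid for |w/d| < 1, i.e. |z − z₀| < |d|.
Radius of convergence: R = |-9 − z₀| = |-12| = 12 (distance from z₀ to the singularity z = -9).

c_0 = -1/12, c_1 = 1/144, c_2 = -1/1728, c_3 = 1/20736; R = 12.


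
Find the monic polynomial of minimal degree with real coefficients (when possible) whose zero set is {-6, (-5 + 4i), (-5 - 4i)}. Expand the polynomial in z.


The polynomial is p(z) = ∏_{α ∈ S} (z − α), where S = {-6, (-5 + 4i), (-5 - 4i)}.
Expanding the product yields: p(z) = z^3 + 16·z^2 + 101·z + 246.
Note conjugate pairs combine to real quadratics: (z − (-5+4i))(z − (-5−4i)) = z² + 10z + 41.
The resulting polynomial has degree 3 and real coefficients as required.

p(z) = z^3 + 16·z^2 + 101·z + 246.


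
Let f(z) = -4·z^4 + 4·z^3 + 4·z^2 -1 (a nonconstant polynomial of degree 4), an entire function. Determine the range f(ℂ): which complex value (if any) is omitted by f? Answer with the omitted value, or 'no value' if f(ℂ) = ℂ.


Little Picard bounds the complement of f(ℂ) to at most one point.
For every w ∈ ℂ, the equation p(z) − w = 0 is a nonconstant polynomial in z and hence has at least one root by the fundamental theorem of algebra. So p is surjective onto ℂ, omitting no value.

Omitted value: no value.


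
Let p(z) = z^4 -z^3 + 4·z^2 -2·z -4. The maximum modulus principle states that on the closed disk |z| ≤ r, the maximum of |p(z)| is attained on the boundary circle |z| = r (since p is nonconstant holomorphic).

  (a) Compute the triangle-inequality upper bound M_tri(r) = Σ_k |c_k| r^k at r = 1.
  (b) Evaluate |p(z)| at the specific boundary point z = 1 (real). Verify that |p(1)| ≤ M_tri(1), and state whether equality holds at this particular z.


Coefficients: c_0 = -4, c_1 = -2, c_2 = 4, c_3 = -1, c_4 = 1. Radius r = 1.
Part (a). Triangle bound: M_tri(r) = Σ_k |c_k| r^k
  = |-4|·1^0 + |-2|·1^1 + |4|·1^2 + |-1|·1^3 + |1|·1^4
  = 4 + 2 + 4 + 1 + 1 = 12.
This bounds M(r) := max_{|z|=r} |p(z)| from above; equality holds iff all terms c_k z^k can be made to align in phase at a single z on |z|=r.
Part (b). At z = 1 (real, on the circle |z| = r):
  p(1) = (-4)·1^0 + (-2)·1^1 + (4)·1^2 + (-1)·1^3 + (1)·1^4 = -2.
  |p(1)| = 2.
Check: |p(1)| = 2 ≤ 12 = M_tri(1). ✓ Equality does not hold at z = 1 (the coefficients have mixed signs, so the terms do not all align in phase there).

M_tri(1) = 12; |p(1)| = 2; equality at z=1: no.


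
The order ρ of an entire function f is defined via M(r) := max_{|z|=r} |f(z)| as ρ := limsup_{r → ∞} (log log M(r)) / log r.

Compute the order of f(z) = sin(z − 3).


sin(w) is a linear combination of e^{iw} and e^{−iw} (or e^w, e^{−w} in the hyperbolic case), so |sin(w)| ≤ e^{|w|}. With w = z − 3, |w| ≤ 1|z| + 3 = 1r + 3 on |z| = r, giving M(r) ≤ e^{1r + 3}, so ρ ≤ 1. On a suitable ray (z = it for sin/cos; z = t for sinh/cosh, t real → ∞), |sin(z − 3)| grows like e^{1|t|}/2, so ρ ≥ 1. Hence ρ = 1.
Therefore ρ = 1.

Order ρ = 1.


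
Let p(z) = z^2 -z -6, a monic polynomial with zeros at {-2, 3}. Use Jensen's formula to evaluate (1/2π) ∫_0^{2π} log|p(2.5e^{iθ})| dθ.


Zeros: -2, 3; r = 2.5.
Inside |z| < r: -2. Outside (|z| ≥ r): 3.
p(0) = -6, so log|p(0)| = log(6) = 1.7918.
Apply Jensen: I(r) = log|p(0)| + Σ_k log(r/|z_k|), summed over zeros inside |z| < r.
  log(r/|z_k|) for z_k = -2: log(2.5/2) = 0.2231
  Outside zeros (3) contribute nothing to the Jensen sum.
Sum over inside zeros: 0.2231.
I(r) = log|p(0)| + (inside sum) = 1.7918 + 0.2231 = 2.0149.
Note: since some zeros are outside |z| ≤ r, the simplified n·log(r) form does NOT apply — only the inside zeros contribute.

I(r) ≈ 2.0149.


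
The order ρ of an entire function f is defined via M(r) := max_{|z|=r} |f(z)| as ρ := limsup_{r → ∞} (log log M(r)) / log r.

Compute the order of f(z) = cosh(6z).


cosh(w) is a linear combination of e^{iw} and e^{−iw} (or e^w, e^{−w} in the hyperbolic case), so |cosh(w)| ≤ e^{|w|}. With w = 6z, |w| ≤ 6|z| + 0 = 6r + 0 on |z| = r, giving M(r) ≤ e^{6r + 0}, so ρ ≤ 1. On a suitable ray (z = it for sin/cos; z = t for sinh/cosh, t real → ∞), |cosh(6z)| grows like e^{6|t|}/2, so ρ ≥ 1. Hence ρ = 1.
Therefore ρ = 1.

Order ρ = 1.


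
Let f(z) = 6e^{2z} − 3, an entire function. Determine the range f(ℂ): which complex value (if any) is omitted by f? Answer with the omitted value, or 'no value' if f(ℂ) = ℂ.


Little Picard bounds the complement of f(ℂ) to at most one point.
e^{2z} is never zero on ℂ, so 6·e^{2z} takes every value in ℂ ∖ {0}. Adding -3 shifts the range to ℂ ∖ {-3}. Thus f omits exactly the value -3.

Omitted value: -3.


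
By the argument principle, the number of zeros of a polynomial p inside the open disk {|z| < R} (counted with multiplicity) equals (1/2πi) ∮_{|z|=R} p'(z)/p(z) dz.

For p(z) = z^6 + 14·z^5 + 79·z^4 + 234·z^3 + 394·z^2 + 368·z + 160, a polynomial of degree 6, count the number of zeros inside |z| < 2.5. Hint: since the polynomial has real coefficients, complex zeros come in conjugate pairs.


The zeros of p are: -4, (-2 + 1i), (-2 - 1i), (-1 + 1i), (-1 - 1i), -4.
Their magnitudes are: 4, 2.236, 2.236, 1.414, 1.414, 4.
Zeros with |z| < R = 2.5: (-2 + 1i), (-2 - 1i), (-1 + 1i), (-1 - 1i).
Count = 4.
By the argument principle, (1/2πi) ∮_{|z|=R} p'(z)/p(z) dz equals exactly this count.

Number of zeros inside |z| < 2.5: 4.


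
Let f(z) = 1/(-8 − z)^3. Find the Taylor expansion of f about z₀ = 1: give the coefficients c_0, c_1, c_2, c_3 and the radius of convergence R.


Let w = z − z₀, so z = z₀ + w.
Then -8 − z = -8 − (z₀ + w) = (-8 − z₀) − w = -9 − w.
f(z) = 1/(-9 − w)^3 = (1/(-9)^3) · (1 − w/(-9))^{−3}.
By the binomial series (1−u)^{−3} = Σ_{n≥0} C(n+2, 2) u^n for |u|<1, with u = w/(-9):
  c_n = C(n+2, 2) / (-9)^(n+3).
  c_0 = 1/(-9)^3 = -1/729.
  c_1 = 3/(-9)^4 = 1/2187.
  c_2 = 6/(-9)^5 = -2/19683.
  c_3 = 10/(-9)^6 = 10/531441.
The series is valid for |w/d| < 1, i.e. |z − z₀| < |d|.
Radius of convergence: R = |-8 − z₀| = |-9| = 9 (distance from z₀ to the singularity z = -8).

c_0 = -1/729, c_1 = 1/2187, c_2 = -2/19683, c_3 = 10/531441; R = 9.
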